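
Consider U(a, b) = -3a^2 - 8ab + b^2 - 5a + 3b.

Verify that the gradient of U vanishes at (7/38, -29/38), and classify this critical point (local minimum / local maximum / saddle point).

∇U = (-6a - 8b - 5, -8a + 2b + 3); substituting (7/38, -29/38) gives ∇U = (0, 0), so (7/38, -29/38) is indeed a critical point.
The Hessian of U is constant: H = [[-6, -8], [-8, 2]].
det(H) = (-6)·2 − (-8)² = -76.
Since det(H) < 0, H is indefinite and the critical point is a saddle point.

saddle point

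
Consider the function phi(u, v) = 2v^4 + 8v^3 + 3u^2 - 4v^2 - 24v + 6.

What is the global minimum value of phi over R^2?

phi(u,v) separates as P(u) + Q(v) + 6, so its minimum is min P + min Q + 6.
P'(u) = 6u vanishes at u ∈ {0}; Q'(v) = 8(v - 1)(v + 1)(v + 3) vanishes at v ∈ {-3, -1, 1}.
Local minima of P (where P''>0): P(0)=0. Local minima of Q: Q(-3)=-18, Q(1)=-18.
So the global minimum of phi is P(0) + Q(-3) + 6 = 0 − 18 + 6 = -12, attained at (0, -3).

-12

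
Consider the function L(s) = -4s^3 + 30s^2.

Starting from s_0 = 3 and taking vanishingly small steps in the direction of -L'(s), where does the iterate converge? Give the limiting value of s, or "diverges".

L'(s) = -12s(s - 5), so L'(3) = 72.
Gradient descent moves in the -L' direction, i.e. s is decreasing.
The nearest critical point in that direction is s = 0, where L'' = 60 > 0 (a local minimum). The iterate converges there.

0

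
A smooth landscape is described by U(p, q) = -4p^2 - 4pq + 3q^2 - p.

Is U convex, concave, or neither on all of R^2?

U is quadratic, so its Hessian is the constant matrix H = [[-8, -4], [-4, 6]].
det(H) = -64, tr(H) = -2.
det(H) < 0, so H is indefinite: neither convex nor concave.

neither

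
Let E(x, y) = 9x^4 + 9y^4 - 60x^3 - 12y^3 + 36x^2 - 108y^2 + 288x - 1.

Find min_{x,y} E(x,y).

E(x,y) separates as P(x) + Q(y) − 1, so its minimum is min P + min Q − 1.
P'(x) = 36(x - 4)(x - 2)(x + 1) vanishes at x ∈ {-1, 2, 4}; Q'(y) = 36y(y - 3)(y + 2) vanishes at y ∈ {-2, 0, 3}.
Local minima of P (where P''>0): P(-1)=-183, P(4)=192. Local minima of Q: Q(-2)=-192, Q(3)=-567.
So the global minimum of E is P(-1) + Q(3) − 1 = -183 − 567 − 1 = -751, attained at (-1, 3).

-751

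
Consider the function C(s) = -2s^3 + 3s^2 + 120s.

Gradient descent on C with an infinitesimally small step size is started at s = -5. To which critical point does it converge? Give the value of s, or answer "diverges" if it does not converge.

-4

C'(s) = -6(s - 5)(s + 4), so C'(-5) = -60.
Gradient descent moves in the -C' direction, i.e. s is increasing.
The nearest critical point in that direction is s = -4, where C'' = 54 > 0 (a local minimum). The iterate converges there.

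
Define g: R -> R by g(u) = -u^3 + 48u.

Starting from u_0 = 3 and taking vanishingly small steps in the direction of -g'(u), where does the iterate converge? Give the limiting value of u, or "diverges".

-4

g'(u) = -3(u - 4)(u + 4), so g'(3) = 21.
Gradient descent moves in the -g' direction, i.e. u is decreasing.
The nearest critical point in that direction is u = -4, where g'' = 24 > 0 (a local minimum). The iterate converges there.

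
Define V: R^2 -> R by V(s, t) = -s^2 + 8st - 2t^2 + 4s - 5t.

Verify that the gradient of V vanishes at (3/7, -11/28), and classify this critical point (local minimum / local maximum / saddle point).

∇V = (-2s + 8t + 4, 8s - 4t - 5); substituting (3/7, -11/28) gives ∇V = (0, 0), so (3/7, -11/28) is indeed a critical point.
The Hessian of V is constant: H = [[-2, 8], [8, -4]].
det(H) = (-2)·(-4) − 8² = -56.
Since det(H) < 0, H is indefinite and the critical point is a saddle point.

saddle point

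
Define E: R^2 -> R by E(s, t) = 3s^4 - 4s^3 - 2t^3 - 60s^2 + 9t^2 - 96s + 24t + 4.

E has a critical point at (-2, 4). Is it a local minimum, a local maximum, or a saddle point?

The mixed partial ∂²E/∂s∂t is 0, so the Hessian at any point is diag(E_ss, E_tt) = diag(12(3s^2 - 2s - 10), 6(-2t + 3)).
At (-2, 4): H = diag(72, -30).
The eigenvalues have opposite signs, so H is indefinite: a saddle point.

saddle point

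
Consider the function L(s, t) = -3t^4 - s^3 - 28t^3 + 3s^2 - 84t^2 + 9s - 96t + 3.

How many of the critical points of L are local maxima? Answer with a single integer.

L separates as a function of s plus a function of t, so ∇L=0 decouples.
∂L/∂s = -3(s - 3)(s + 1) = 0 at s ∈ {-1, 3}; ∂L/∂t = -12(t + 1)(t + 2)(t + 4) = 0 at t ∈ {-4, -2, -1}.
The Hessian is diagonal: diag(L_ss, L_tt). Second derivatives: L_ss(-1)=12, L_ss(3)=-12; L_tt(-4)=-72, L_tt(-2)=24, L_tt(-1)=-36.
Local maxima occur where both diagonal entries negative: (3, -4), (3, -1). Count: 2.

2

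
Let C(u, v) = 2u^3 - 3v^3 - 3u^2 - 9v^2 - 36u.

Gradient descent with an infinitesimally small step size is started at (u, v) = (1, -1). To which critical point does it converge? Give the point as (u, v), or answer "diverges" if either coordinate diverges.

C is separable, so gradient descent decouples: u follows -∂C/∂u, v follows -∂C/∂v.
∂C/∂u = 6(u - 3)(u + 2); at u=1 this is -36, so u increases.
∂C/∂v = -9v(v + 2); at v=-1 this is 9, so v decreases.
u converges to its nearest critical value 3 (a local min of the u-part); v converges to -2. The iterate converges to (3, -2).

(3, -2)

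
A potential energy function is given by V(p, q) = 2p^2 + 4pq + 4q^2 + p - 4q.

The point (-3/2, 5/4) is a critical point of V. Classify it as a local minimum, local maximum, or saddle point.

local minimum

The Hessian of V is constant: H = [[4, 4], [4, 8]].
det(H) = 4·8 − 4² = 16.
det(H) > 0 and tr(H) = 12 > 0, so H is positive definite and the point is a local minimum.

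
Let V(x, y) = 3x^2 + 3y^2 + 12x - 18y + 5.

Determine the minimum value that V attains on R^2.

V(x,y) separates as P(x) + Q(y) + 5, so its minimum is min P + min Q + 5.
P'(x) = 6x + 12 vanishes at x ∈ {-2}; Q'(y) = 6y - 18 vanishes at y ∈ {3}.
Local minima of P (where P''>0): P(-2)=-12. Local minima of Q: Q(3)=-27.
So the global minimum of V is P(-2) + Q(3) + 5 = -12 − 27 + 5 = -34, attained at (-2, 3).

-34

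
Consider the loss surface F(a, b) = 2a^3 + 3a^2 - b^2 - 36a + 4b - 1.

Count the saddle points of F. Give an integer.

F separates as a function of a plus a function of b, so ∇F=0 decouples.
∂F/∂a = 6(a - 2)(a + 3) = 0 at a ∈ {-3, 2}; ∂F/∂b = -2(b - 2) = 0 at b ∈ {2}.
The Hessian is diagonal: diag(F_aa, F_bb). Second derivatives: F_aa(-3)=-30, F_aa(2)=30; F_bb(2)=-2.
Saddle points occur where the two diagonal entries have opposite signs: (2, 2). Count: 1.

1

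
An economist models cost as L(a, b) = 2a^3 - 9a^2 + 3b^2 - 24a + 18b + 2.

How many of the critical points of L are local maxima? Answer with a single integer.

0

L separates as a function of a plus a function of b, so ∇L=0 decouples.
∂L/∂a = 6(a - 4)(a + 1) = 0 at a ∈ {-1, 4}; ∂L/∂b = 6(b + 3) = 0 at b ∈ {-3}.
The Hessian is diagonal: diag(L_aa, L_bb). Second derivatives: L_aa(-1)=-30, L_aa(4)=30; L_bb(-3)=6.
Local maxima occur where both diagonal entries negative: none. Count: 0.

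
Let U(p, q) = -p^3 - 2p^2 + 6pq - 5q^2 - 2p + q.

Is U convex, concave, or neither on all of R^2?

The term -p^3 is cubic, so the Hessian is not constant.
∂²U/∂p² = -6p - 4, which takes both signs as p varies (negative for sufficiently large p). A diagonal entry of the Hessian changing sign means the Hessian is neither positive- nor negative-semidefinite on all of R^2.

neither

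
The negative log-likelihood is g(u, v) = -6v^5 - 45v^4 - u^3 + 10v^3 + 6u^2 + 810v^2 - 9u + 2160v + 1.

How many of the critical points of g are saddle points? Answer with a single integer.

g separates as a function of u plus a function of v, so ∇g=0 decouples.
∂g/∂u = -3(u - 3)(u - 1) = 0 at u ∈ {1, 3}; ∂g/∂v = -30(v - 3)(v + 2)(v + 3)(v + 4) = 0 at v ∈ {-4, -3, -2, 3}.
The Hessian is diagonal: diag(g_uu, g_vv). Second derivatives: g_uu(1)=6, g_uu(3)=-6; g_vv(-4)=420, g_vv(-3)=-180, g_vv(-2)=300, g_vv(3)=-6300.
Saddle points occur where the two diagonal entries have opposite signs: (1, -3), (1, 3), (3, -4), (3, -2). Count: 4.

4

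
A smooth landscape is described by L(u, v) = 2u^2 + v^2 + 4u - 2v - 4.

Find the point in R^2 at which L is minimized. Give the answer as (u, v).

(-1, 1)

L(u,v) separates as P(u) + Q(v) − 4, so its minimum is min P + min Q − 4.
P'(u) = 4u + 4 vanishes at u ∈ {-1}; Q'(v) = 2v - 2 vanishes at v ∈ {1}.
Local minima of P (where P''>0): P(-1)=-2. Local minima of Q: Q(1)=-1.
So the global minimum of L is P(-1) + Q(1) − 4 = -2 − 1 − 4 = -7, attained at (-1, 1).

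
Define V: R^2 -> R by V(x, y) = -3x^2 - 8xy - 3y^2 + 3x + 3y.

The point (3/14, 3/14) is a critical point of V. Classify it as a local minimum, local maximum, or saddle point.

The Hessian of V is constant: H = [[-6, -8], [-8, -6]].
det(H) = (-6)·(-6) − (-8)² = -28.
Since det(H) < 0, H is indefinite and the critical point is a saddle point.

saddle point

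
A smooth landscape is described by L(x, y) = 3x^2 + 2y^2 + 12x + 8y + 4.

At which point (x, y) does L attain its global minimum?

(-2, -2)

L(x,y) separates as P(x) + Q(y) + 4, so its minimum is min P + min Q + 4.
P'(x) = 6x + 12 vanishes at x ∈ {-2}; Q'(y) = 4y + 8 vanishes at y ∈ {-2}.
Local minima of P (where P''>0): P(-2)=-12. Local minima of Q: Q(-2)=-8.
So the global minimum of L is P(-2) + Q(-2) + 4 = -12 − 8 + 4 = -16, attained at (-2, -2).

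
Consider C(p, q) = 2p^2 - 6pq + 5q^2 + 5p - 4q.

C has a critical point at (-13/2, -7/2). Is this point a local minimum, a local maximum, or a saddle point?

local minimum

The Hessian of C is constant: H = [[4, -6], [-6, 10]].
det(H) = 4·10 − (-6)² = 4.
det(H) > 0 and tr(H) = 14 > 0, so H is positive definite and the point is a local minimum.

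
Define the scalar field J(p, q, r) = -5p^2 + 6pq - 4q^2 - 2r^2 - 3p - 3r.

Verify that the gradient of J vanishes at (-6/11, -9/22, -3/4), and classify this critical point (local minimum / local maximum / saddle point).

∇J = (-10p + 6q - 3, 6p - 8q, -4r - 3); substituting (-6/11, -9/22, -3/4) gives ∇J = (0, 0, 0), so (-6/11, -9/22, -3/4) is indeed a critical point.
The Hessian is constant: H = [[-10, 6, 0], [6, -8, 0], [0, 0, -4]].
Leading principal minors: Δ₁ = -10, Δ₂ = 44, Δ₃ = -176.
The minors alternate sign starting negative (−, +, −), so H is negative definite: a local maximum.

local maximum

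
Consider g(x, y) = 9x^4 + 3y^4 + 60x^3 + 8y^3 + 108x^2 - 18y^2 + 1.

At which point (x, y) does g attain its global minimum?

(0, -3)

g(x,y) separates as P(x) + Q(y) + 1, so its minimum is min P + min Q + 1.
P'(x) = 36x(x + 2)(x + 3) vanishes at x ∈ {-3, -2, 0}; Q'(y) = 12y(y - 1)(y + 3) vanishes at y ∈ {-3, 0, 1}.
Local minima of P (where P''>0): P(-3)=81, P(0)=0. Local minima of Q: Q(-3)=-135, Q(1)=-7.
So the global minimum of g is P(0) + Q(-3) + 1 = 0 − 135 + 1 = -134, attained at (0, -3).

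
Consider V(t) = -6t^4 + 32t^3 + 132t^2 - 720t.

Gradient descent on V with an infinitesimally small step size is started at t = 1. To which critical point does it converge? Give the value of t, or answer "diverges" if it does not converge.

2

V'(t) = -24(t - 5)(t - 2)(t + 3), so V'(1) = -384.
Gradient descent moves in the -V' direction, i.e. t is increasing.
The nearest critical point in that direction is t = 2, where V'' = 360 > 0 (a local minimum). The iterate converges there.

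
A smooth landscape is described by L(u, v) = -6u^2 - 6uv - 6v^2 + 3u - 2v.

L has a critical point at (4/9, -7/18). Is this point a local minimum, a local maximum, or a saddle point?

local maximum

The Hessian of L is constant: H = [[-12, -6], [-6, -12]].
det(H) = (-12)·(-12) − (-6)² = 108.
det(H) > 0 and tr(H) = -24 < 0, so H is negative definite and the point is a local maximum.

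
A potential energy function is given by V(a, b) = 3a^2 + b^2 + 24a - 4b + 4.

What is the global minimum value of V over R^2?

-48

V(a,b) separates as P(a) + Q(b) + 4, so its minimum is min P + min Q + 4.
P'(a) = 6a + 24 vanishes at a ∈ {-4}; Q'(b) = 2b - 4 vanishes at b ∈ {2}.
Local minima of P (where P''>0): P(-4)=-48. Local minima of Q: Q(2)=-4.
So the global minimum of V is P(-4) + Q(2) + 4 = -48 − 4 + 4 = -48, attained at (-4, 2).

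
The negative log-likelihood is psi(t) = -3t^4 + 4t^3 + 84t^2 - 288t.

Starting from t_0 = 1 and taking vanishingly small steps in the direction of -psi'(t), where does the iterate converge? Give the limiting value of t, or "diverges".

psi'(t) = -12(t - 3)(t - 2)(t + 4), so psi'(1) = -120.
Gradient descent moves in the -psi' direction, i.e. t is increasing.
The nearest critical point in that direction is t = 2, where psi'' = 72 > 0 (a local minimum). The iterate converges there.

2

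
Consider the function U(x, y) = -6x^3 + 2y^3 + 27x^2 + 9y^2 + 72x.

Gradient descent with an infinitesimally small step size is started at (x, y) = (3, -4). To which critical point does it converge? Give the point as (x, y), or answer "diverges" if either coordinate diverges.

diverges

U is separable, so gradient descent decouples: x follows -∂U/∂x, y follows -∂U/∂y.
∂U/∂x = -18(x - 4)(x + 1); at x=3 this is 72, so x decreases.
∂U/∂y = 6y(y + 3); at y=-4 this is 24, so y decreases.
The y-coordinate has no critical point in that direction and runs off to infinity.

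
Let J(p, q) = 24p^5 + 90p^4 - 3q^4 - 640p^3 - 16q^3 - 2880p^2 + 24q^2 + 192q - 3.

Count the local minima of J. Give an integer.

J separates as a function of p plus a function of q, so ∇J=0 decouples.
∂J/∂p = 120p(p - 4)(p + 3)(p + 4) = 0 at p ∈ {-4, -3, 0, 4}; ∂J/∂q = -12(q - 2)(q + 2)(q + 4) = 0 at q ∈ {-4, -2, 2}.
The Hessian is diagonal: diag(J_pp, J_qq). Second derivatives: J_pp(-4)=-3840, J_pp(-3)=2520, J_pp(0)=-5760, J_pp(4)=26880; J_qq(-4)=-144, J_qq(-2)=96, J_qq(2)=-288.
Local minima occur where both diagonal entries positive: (-3, -2), (4, -2). Count: 2.

2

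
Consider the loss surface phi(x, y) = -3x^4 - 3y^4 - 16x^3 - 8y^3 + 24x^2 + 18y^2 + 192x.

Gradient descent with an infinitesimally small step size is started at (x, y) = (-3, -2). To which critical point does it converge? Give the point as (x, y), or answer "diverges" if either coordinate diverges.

phi is separable, so gradient descent decouples: x follows -∂phi/∂x, y follows -∂phi/∂y.
∂phi/∂x = -12(x - 2)(x + 2)(x + 4); at x=-3 this is -60, so x increases.
∂phi/∂y = -12y(y - 1)(y + 3); at y=-2 this is -72, so y increases.
x converges to its nearest critical value -2 (a local min of the x-part); y converges to 0. The iterate converges to (-2, 0).

(-2, 0)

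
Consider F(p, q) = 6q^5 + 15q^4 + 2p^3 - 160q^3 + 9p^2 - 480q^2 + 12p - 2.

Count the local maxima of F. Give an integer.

2

F separates as a function of p plus a function of q, so ∇F=0 decouples.
∂F/∂p = 6(p + 1)(p + 2) = 0 at p ∈ {-2, -1}; ∂F/∂q = 30q(q - 4)(q + 2)(q + 4) = 0 at q ∈ {-4, -2, 0, 4}.
The Hessian is diagonal: diag(F_pp, F_qq). Second derivatives: F_pp(-2)=-6, F_pp(-1)=6; F_qq(-4)=-1920, F_qq(-2)=720, F_qq(0)=-960, F_qq(4)=5760.
Local maxima occur where both diagonal entries negative: (-2, -4), (-2, 0). Count: 2.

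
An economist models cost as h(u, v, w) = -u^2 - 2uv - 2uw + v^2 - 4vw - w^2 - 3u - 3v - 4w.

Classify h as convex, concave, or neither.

neither

h is quadratic, so its Hessian is the constant matrix H = [[-2, -2, -2], [-2, 2, -4], [-2, -4, -2]].
Leading principal minors: -2, -8, 8.
Neither pattern holds ⇒ H is indefinite ⇒ neither convex nor concave.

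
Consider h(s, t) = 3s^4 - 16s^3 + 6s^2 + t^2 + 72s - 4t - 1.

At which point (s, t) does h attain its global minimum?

h(s,t) separates as P(s) + Q(t) − 1, so its minimum is min P + min Q − 1.
P'(s) = 12(s - 3)(s - 2)(s + 1) vanishes at s ∈ {-1, 2, 3}; Q'(t) = 2(t - 2) vanishes at t ∈ {2}.
Local minima of P (where P''>0): P(-1)=-47, P(3)=81. Local minima of Q: Q(2)=-4.
So the global minimum of h is P(-1) + Q(2) − 1 = -47 − 4 − 1 = -52, attained at (-1, 2).

(-1, 2)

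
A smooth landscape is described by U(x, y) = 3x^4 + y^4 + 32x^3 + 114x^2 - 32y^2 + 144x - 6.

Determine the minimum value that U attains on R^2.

U(x,y) separates as P(x) + Q(y) − 6, so its minimum is min P + min Q − 6.
P'(x) = 12(x + 1)(x + 3)(x + 4) vanishes at x ∈ {-4, -3, -1}; Q'(y) = 4y(y - 4)(y + 4) vanishes at y ∈ {-4, 0, 4}.
Local minima of P (where P''>0): P(-4)=-32, P(-1)=-59. Local minima of Q: Q(-4)=-256, Q(4)=-256.
So the global minimum of U is P(-1) + Q(-4) − 6 = -59 − 256 − 6 = -321, attained at (-1, -4).

-321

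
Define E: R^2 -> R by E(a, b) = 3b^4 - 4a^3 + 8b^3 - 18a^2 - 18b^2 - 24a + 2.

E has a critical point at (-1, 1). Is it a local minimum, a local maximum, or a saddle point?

The mixed partial ∂²E/∂a∂b is 0, so the Hessian at any point is diag(E_aa, E_bb) = diag(-12(2a + 3), 12(3b^2 + 4b - 3)).
At (-1, 1): H = diag(-12, 48).
The eigenvalues have opposite signs, so H is indefinite: a saddle point.

saddle point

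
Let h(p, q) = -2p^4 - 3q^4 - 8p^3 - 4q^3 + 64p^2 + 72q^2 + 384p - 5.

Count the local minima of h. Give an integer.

1

h separates as a function of p plus a function of q, so ∇h=0 decouples.
∂h/∂p = -8(p - 4)(p + 3)(p + 4) = 0 at p ∈ {-4, -3, 4}; ∂h/∂q = -12q(q - 3)(q + 4) = 0 at q ∈ {-4, 0, 3}.
The Hessian is diagonal: diag(h_pp, h_qq). Second derivatives: h_pp(-4)=-64, h_pp(-3)=56, h_pp(4)=-448; h_qq(-4)=-336, h_qq(0)=144, h_qq(3)=-252.
Local minima occur where both diagonal entries positive: (-3, 0). Count: 1.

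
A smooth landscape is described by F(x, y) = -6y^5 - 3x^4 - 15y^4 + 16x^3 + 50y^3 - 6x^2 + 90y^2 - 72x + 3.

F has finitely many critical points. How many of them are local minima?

2

F separates as a function of x plus a function of y, so ∇F=0 decouples.
∂F/∂x = -12(x - 3)(x - 2)(x + 1) = 0 at x ∈ {-1, 2, 3}; ∂F/∂y = -30y(y - 2)(y + 1)(y + 3) = 0 at y ∈ {-3, -1, 0, 2}.
The Hessian is diagonal: diag(F_xx, F_yy). Second derivatives: F_xx(-1)=-144, F_xx(2)=36, F_xx(3)=-48; F_yy(-3)=900, F_yy(-1)=-180, F_yy(0)=180, F_yy(2)=-900.
Local minima occur where both diagonal entries positive: (2, -3), (2, 0). Count: 2.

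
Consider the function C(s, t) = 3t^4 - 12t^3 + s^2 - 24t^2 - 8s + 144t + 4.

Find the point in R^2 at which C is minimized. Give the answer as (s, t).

C(s,t) separates as P(s) + Q(t) + 4, so its minimum is min P + min Q + 4.
P'(s) = 2s - 8 vanishes at s ∈ {4}; Q'(t) = 12(t - 3)(t - 2)(t + 2) vanishes at t ∈ {-2, 2, 3}.
Local minima of P (where P''>0): P(4)=-16. Local minima of Q: Q(-2)=-240, Q(3)=135.
So the global minimum of C is P(4) + Q(-2) + 4 = -16 − 240 + 4 = -252, attained at (4, -2).

(4, -2)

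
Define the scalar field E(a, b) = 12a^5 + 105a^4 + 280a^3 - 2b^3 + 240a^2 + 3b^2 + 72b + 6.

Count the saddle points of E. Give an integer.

E separates as a function of a plus a function of b, so ∇E=0 decouples.
∂E/∂a = 60a(a + 1)(a + 2)(a + 4) = 0 at a ∈ {-4, -2, -1, 0}; ∂E/∂b = -6(b - 4)(b + 3) = 0 at b ∈ {-3, 4}.
The Hessian is diagonal: diag(E_aa, E_bb). Second derivatives: E_aa(-4)=-1440, E_aa(-2)=240, E_aa(-1)=-180, E_aa(0)=480; E_bb(-3)=42, E_bb(4)=-42.
Saddle points occur where the two diagonal entries have opposite signs: (-4, -3), (-2, 4), (-1, -3), (0, 4). Count: 4.

4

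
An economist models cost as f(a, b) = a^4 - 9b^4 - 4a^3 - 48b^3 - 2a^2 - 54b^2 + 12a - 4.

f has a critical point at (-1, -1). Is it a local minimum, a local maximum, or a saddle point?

The mixed partial ∂²f/∂a∂b is 0, so the Hessian at any point is diag(f_aa, f_bb) = diag(4(3a^2 - 6a - 1), -36(3b^2 + 8b + 3)).
At (-1, -1): H = diag(32, 72).
Both eigenvalues are positive, so H is positive definite: a local minimum.

local minimum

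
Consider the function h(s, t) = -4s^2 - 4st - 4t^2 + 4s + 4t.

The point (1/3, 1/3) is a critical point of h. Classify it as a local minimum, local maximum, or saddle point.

local maximum

The Hessian of h is constant: H = [[-8, -4], [-4, -8]].
det(H) = (-8)·(-8) − (-4)² = 48.
det(H) > 0 and tr(H) = -16 < 0, so H is negative definite and the point is a local maximum.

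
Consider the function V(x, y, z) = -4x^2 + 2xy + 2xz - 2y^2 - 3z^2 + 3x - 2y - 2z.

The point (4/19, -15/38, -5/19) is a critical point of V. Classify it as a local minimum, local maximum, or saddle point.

local maximum

The Hessian is constant: H = [[-8, 2, 2], [2, -4, 0], [2, 0, -6]].
Leading principal minors: Δ₁ = -8, Δ₂ = 28, Δ₃ = -152.
The minors alternate sign starting negative (−, +, −), so H is negative definite: a local maximum.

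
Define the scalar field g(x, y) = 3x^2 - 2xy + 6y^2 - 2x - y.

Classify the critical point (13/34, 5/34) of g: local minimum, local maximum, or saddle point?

local minimum

The Hessian of g is constant: H = [[6, -2], [-2, 12]].
det(H) = 6·12 − (-2)² = 68.
det(H) > 0 and tr(H) = 18 > 0, so H is positive definite and the point is a local minimum.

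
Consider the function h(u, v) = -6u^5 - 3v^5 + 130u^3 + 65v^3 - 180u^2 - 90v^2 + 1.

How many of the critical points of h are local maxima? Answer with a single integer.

4

h separates as a function of u plus a function of v, so ∇h=0 decouples.
∂h/∂u = -30u(u - 3)(u - 1)(u + 4) = 0 at u ∈ {-4, 0, 1, 3}; ∂h/∂v = -15v(v - 3)(v - 1)(v + 4) = 0 at v ∈ {-4, 0, 1, 3}.
The Hessian is diagonal: diag(h_uu, h_vv). Second derivatives: h_uu(-4)=4200, h_uu(0)=-360, h_uu(1)=300, h_uu(3)=-1260; h_vv(-4)=2100, h_vv(0)=-180, h_vv(1)=150, h_vv(3)=-630.
Local maxima occur where both diagonal entries negative: (0, 0), (0, 3), (3, 0), (3, 3). Count: 4.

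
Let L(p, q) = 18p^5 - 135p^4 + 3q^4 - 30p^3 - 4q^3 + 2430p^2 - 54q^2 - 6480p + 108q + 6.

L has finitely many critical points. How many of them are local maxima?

L separates as a function of p plus a function of q, so ∇L=0 decouples.
∂L/∂p = 90(p - 4)(p - 3)(p - 2)(p + 3) = 0 at p ∈ {-3, 2, 3, 4}; ∂L/∂q = 12(q - 3)(q - 1)(q + 3) = 0 at q ∈ {-3, 1, 3}.
The Hessian is diagonal: diag(L_pp, L_qq). Second derivatives: L_pp(-3)=-18900, L_pp(2)=900, L_pp(3)=-540, L_pp(4)=1260; L_qq(-3)=288, L_qq(1)=-96, L_qq(3)=144.
Local maxima occur where both diagonal entries negative: (-3, 1), (3, 1). Count: 2.

2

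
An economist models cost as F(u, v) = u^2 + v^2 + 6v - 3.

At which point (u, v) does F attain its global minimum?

F(u,v) separates as P(u) + Q(v) − 3, so its minimum is min P + min Q − 3.
P'(u) = 2u vanishes at u ∈ {0}; Q'(v) = 2v + 6 vanishes at v ∈ {-3}.
Local minima of P (where P''>0): P(0)=0. Local minima of Q: Q(-3)=-9.
So the global minimum of F is P(0) + Q(-3) − 3 = 0 − 9 − 3 = -12, attained at (0, -3).

(0, -3)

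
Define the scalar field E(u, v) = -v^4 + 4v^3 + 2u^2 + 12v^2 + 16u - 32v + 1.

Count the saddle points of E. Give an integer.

2

E separates as a function of u plus a function of v, so ∇E=0 decouples.
∂E/∂u = 4(u + 4) = 0 at u ∈ {-4}; ∂E/∂v = -4(v - 4)(v - 1)(v + 2) = 0 at v ∈ {-2, 1, 4}.
The Hessian is diagonal: diag(E_uu, E_vv). Second derivatives: E_uu(-4)=4; E_vv(-2)=-72, E_vv(1)=36, E_vv(4)=-72.
Saddle points occur where the two diagonal entries have opposite signs: (-4, -2), (-4, 4). Count: 2.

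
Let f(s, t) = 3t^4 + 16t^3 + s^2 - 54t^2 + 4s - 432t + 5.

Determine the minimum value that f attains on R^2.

-1106

f(s,t) separates as P(s) + Q(t) + 5, so its minimum is min P + min Q + 5.
P'(s) = 2s + 4 vanishes at s ∈ {-2}; Q'(t) = 12(t - 3)(t + 3)(t + 4) vanishes at t ∈ {-4, -3, 3}.
Local minima of P (where P''>0): P(-2)=-4. Local minima of Q: Q(-4)=608, Q(3)=-1107.
So the global minimum of f is P(-2) + Q(3) + 5 = -4 − 1107 + 5 = -1106, attained at (-2, 3).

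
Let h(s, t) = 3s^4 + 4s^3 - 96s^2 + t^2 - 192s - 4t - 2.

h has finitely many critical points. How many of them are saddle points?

1

h separates as a function of s plus a function of t, so ∇h=0 decouples.
∂h/∂s = 12(s - 4)(s + 1)(s + 4) = 0 at s ∈ {-4, -1, 4}; ∂h/∂t = 2(t - 2) = 0 at t ∈ {2}.
The Hessian is diagonal: diag(h_ss, h_tt). Second derivatives: h_ss(-4)=288, h_ss(-1)=-180, h_ss(4)=480; h_tt(2)=2.
Saddle points occur where the two diagonal entries have opposite signs: (-1, 2). Count: 1.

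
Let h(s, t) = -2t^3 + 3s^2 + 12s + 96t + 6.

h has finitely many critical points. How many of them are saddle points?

1

h separates as a function of s plus a function of t, so ∇h=0 decouples.
∂h/∂s = 6(s + 2) = 0 at s ∈ {-2}; ∂h/∂t = -6(t - 4)(t + 4) = 0 at t ∈ {-4, 4}.
The Hessian is diagonal: diag(h_ss, h_tt). Second derivatives: h_ss(-2)=6; h_tt(-4)=48, h_tt(4)=-48.
Saddle points occur where the two diagonal entries have opposite signs: (-2, 4). Count: 1.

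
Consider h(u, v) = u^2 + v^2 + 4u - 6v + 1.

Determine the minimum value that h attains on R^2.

h(u,v) separates as P(u) + Q(v) + 1, so its minimum is min P + min Q + 1.
P'(u) = 2u + 4 vanishes at u ∈ {-2}; Q'(v) = 2v - 6 vanishes at v ∈ {3}.
Local minima of P (where P''>0): P(-2)=-4. Local minima of Q: Q(3)=-9.
So the global minimum of h is P(-2) + Q(3) + 1 = -4 − 9 + 1 = -12, attained at (-2, 3).

-12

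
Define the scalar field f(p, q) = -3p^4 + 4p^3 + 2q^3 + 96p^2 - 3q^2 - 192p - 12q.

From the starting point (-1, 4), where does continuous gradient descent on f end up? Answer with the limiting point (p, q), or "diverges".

f is separable, so gradient descent decouples: p follows -∂f/∂p, q follows -∂f/∂q.
∂f/∂p = -12(p - 4)(p - 1)(p + 4); at p=-1 this is -360, so p increases.
∂f/∂q = 6(q - 2)(q + 1); at q=4 this is 60, so q decreases.
p converges to its nearest critical value 1 (a local min of the p-part); q converges to 2. The iterate converges to (1, 2).

(1, 2)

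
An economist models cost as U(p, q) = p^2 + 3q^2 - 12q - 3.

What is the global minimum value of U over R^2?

U(p,q) separates as A(p) + B(q) − 3, so its minimum is min A + min B − 3.
A'(p) = 2p vanishes at p ∈ {0}; B'(q) = 6q - 12 vanishes at q ∈ {2}.
Local minima of A (where A''>0): A(0)=0. Local minima of B: B(2)=-12.
So the global minimum of U is A(0) + B(2) − 3 = 0 − 12 − 3 = -15, attained at (0, 2).

-15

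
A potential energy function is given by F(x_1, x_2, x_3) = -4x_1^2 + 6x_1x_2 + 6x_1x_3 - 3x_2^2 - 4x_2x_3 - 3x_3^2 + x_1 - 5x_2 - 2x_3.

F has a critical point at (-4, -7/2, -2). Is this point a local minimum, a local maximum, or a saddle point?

The Hessian is constant: H = [[-8, 6, 6], [6, -6, -4], [6, -4, -6]].
Leading principal minors: Δ₁ = -8, Δ₂ = 12, Δ₃ = -16.
The minors alternate sign starting negative (−, +, −), so H is negative definite: a local maximum.

local maximum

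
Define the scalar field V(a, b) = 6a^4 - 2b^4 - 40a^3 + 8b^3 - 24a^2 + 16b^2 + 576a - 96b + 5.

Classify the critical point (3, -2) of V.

local maximum

The mixed partial ∂²V/∂a∂b is 0, so the Hessian at any point is diag(V_aa, V_bb) = diag(24(3a^2 - 10a - 2), 8(-3b^2 + 6b + 4)).
At (3, -2): H = diag(-120, -160).
Both eigenvalues are negative, so H is negative definite: a local maximum.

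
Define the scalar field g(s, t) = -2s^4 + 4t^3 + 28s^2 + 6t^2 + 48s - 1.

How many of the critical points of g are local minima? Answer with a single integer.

1

g separates as a function of s plus a function of t, so ∇g=0 decouples.
∂g/∂s = -8(s - 3)(s + 1)(s + 2) = 0 at s ∈ {-2, -1, 3}; ∂g/∂t = 12t(t + 1) = 0 at t ∈ {-1, 0}.
The Hessian is diagonal: diag(g_ss, g_tt). Second derivatives: g_ss(-2)=-40, g_ss(-1)=32, g_ss(3)=-160; g_tt(-1)=-12, g_tt(0)=12.
Local minima occur where both diagonal entries positive: (-1, 0). Count: 1.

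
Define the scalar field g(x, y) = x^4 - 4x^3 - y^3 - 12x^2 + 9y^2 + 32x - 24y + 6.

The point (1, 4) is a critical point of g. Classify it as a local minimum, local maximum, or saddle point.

local maximum

The mixed partial ∂²g/∂x∂y is 0, so the Hessian at any point is diag(g_xx, g_yy) = diag(12(x^2 - 2x - 2), 6(-y + 3)).
At (1, 4): H = diag(-36, -6).
Both eigenvalues are negative, so H is negative definite: a local maximum.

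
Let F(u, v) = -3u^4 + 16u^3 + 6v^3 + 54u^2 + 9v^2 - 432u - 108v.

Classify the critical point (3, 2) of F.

local minimum

The mixed partial ∂²F/∂u∂v is 0, so the Hessian at any point is diag(F_uu, F_vv) = diag(12(-3u^2 + 8u + 9), 18(2v + 1)).
At (3, 2): H = diag(72, 90).
Both eigenvalues are positive, so H is positive definite: a local minimum.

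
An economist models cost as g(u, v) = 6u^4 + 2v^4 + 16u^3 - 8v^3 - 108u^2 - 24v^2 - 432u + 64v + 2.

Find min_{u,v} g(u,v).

-1476

g(u,v) separates as P(u) + Q(v) + 2, so its minimum is min P + min Q + 2.
P'(u) = 24(u - 3)(u + 2)(u + 3) vanishes at u ∈ {-3, -2, 3}; Q'(v) = 8(v - 4)(v - 1)(v + 2) vanishes at v ∈ {-2, 1, 4}.
Local minima of P (where P''>0): P(-3)=378, P(3)=-1350. Local minima of Q: Q(-2)=-128, Q(4)=-128.
So the global minimum of g is P(3) + Q(-2) + 2 = -1350 − 128 + 2 = -1476, attained at (3, -2).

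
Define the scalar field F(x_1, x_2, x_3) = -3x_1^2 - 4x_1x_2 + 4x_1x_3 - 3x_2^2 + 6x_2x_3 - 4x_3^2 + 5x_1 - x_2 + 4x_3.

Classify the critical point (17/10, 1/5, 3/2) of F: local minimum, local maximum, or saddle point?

local maximum

The Hessian is constant: H = [[-6, -4, 4], [-4, -6, 6], [4, 6, -8]].
Leading principal minors: Δ₁ = -6, Δ₂ = 20, Δ₃ = -40.
The minors alternate sign starting negative (−, +, −), so H is negative definite: a local maximum.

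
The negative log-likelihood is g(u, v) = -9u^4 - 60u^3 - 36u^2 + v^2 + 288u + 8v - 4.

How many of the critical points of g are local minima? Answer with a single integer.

g separates as a function of u plus a function of v, so ∇g=0 decouples.
∂g/∂u = -36(u - 1)(u + 2)(u + 4) = 0 at u ∈ {-4, -2, 1}; ∂g/∂v = 2(v + 4) = 0 at v ∈ {-4}.
The Hessian is diagonal: diag(g_uu, g_vv). Second derivatives: g_uu(-4)=-360, g_uu(-2)=216, g_uu(1)=-540; g_vv(-4)=2.
Local minima occur where both diagonal entries positive: (-2, -4). Count: 1.

1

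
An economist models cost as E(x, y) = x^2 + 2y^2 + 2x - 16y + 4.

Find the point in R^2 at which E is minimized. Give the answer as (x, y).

E(x,y) separates as P(x) + Q(y) + 4, so its minimum is min P + min Q + 4.
P'(x) = 2x + 2 vanishes at x ∈ {-1}; Q'(y) = 4y - 16 vanishes at y ∈ {4}.
Local minima of P (where P''>0): P(-1)=-1. Local minima of Q: Q(4)=-32.
So the global minimum of E is P(-1) + Q(4) + 4 = -1 − 32 + 4 = -29, attained at (-1, 4).

(-1, 4)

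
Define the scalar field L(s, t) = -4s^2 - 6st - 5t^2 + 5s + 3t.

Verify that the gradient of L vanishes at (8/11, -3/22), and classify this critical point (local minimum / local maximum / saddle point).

local maximum

∇L = (-8s - 6t + 5, -6s - 10t + 3); substituting (8/11, -3/22) gives ∇L = (0, 0), so (8/11, -3/22) is indeed a critical point.
The Hessian of L is constant: H = [[-8, -6], [-6, -10]].
det(H) = (-8)·(-10) − (-6)² = 44.
det(H) > 0 and tr(H) = -18 < 0, so H is negative definite and the point is a local maximum.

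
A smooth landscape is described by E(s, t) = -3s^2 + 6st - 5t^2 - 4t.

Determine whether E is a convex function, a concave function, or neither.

E is quadratic, so its Hessian is the constant matrix H = [[-6, 6], [6, -10]].
det(H) = 24, tr(H) = -16.
det(H) > 0 and tr(H) < 0, so H is negative definite everywhere: concave.

concave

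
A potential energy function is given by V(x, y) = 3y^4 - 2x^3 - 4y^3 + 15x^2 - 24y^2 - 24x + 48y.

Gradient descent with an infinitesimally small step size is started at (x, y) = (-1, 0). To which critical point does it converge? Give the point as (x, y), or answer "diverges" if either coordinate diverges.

(1, -2)

V is separable, so gradient descent decouples: x follows -∂V/∂x, y follows -∂V/∂y.
∂V/∂x = -6(x - 4)(x - 1); at x=-1 this is -60, so x increases.
∂V/∂y = 12(y - 2)(y - 1)(y + 2); at y=0 this is 48, so y decreases.
x converges to its nearest critical value 1 (a local min of the x-part); y converges to -2. The iterate converges to (1, -2).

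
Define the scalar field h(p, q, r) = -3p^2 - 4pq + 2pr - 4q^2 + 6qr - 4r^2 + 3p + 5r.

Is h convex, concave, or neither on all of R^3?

h is quadratic, so its Hessian is the constant matrix H = [[-6, -4, 2], [-4, -8, 6], [2, 6, -8]].
Leading principal minors: -6, 32, -104.
Signs alternate −, +, − ⇒ H ≺ 0 ⇒ concave.

concave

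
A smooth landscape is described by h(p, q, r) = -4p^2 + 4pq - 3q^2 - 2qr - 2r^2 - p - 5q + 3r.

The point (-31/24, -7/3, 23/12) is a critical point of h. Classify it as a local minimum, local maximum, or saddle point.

The Hessian is constant: H = [[-8, 4, 0], [4, -6, -2], [0, -2, -4]].
Leading principal minors: Δ₁ = -8, Δ₂ = 32, Δ₃ = -96.
The minors alternate sign starting negative (−, +, −), so H is negative definite: a local maximum.

local maximum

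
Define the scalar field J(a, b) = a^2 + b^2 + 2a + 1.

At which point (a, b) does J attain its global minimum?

J(a,b) separates as P(a) + Q(b) + 1, so its minimum is min P + min Q + 1.
P'(a) = 2a + 2 vanishes at a ∈ {-1}; Q'(b) = 2b vanishes at b ∈ {0}.
Local minima of P (where P''>0): P(-1)=-1. Local minima of Q: Q(0)=0.
So the global minimum of J is P(-1) + Q(0) + 1 = -1 + 0 + 1 = 0, attained at (-1, 0).

(-1, 0)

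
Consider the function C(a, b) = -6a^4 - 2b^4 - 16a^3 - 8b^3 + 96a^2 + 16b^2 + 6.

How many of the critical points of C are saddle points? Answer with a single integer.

C separates as a function of a plus a function of b, so ∇C=0 decouples.
∂C/∂a = -24a(a - 2)(a + 4) = 0 at a ∈ {-4, 0, 2}; ∂C/∂b = -8b(b - 1)(b + 4) = 0 at b ∈ {-4, 0, 1}.
The Hessian is diagonal: diag(C_aa, C_bb). Second derivatives: C_aa(-4)=-576, C_aa(0)=192, C_aa(2)=-288; C_bb(-4)=-160, C_bb(0)=32, C_bb(1)=-40.
Saddle points occur where the two diagonal entries have opposite signs: (-4, 0), (0, -4), (0, 1), (2, 0). Count: 4.

4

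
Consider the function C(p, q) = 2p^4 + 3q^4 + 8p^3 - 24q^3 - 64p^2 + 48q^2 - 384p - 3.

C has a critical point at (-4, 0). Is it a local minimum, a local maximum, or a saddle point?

The mixed partial ∂²C/∂p∂q is 0, so the Hessian at any point is diag(C_pp, C_qq) = diag(8(3p^2 + 6p - 16), 12(3q^2 - 12q + 8)).
At (-4, 0): H = diag(64, 96).
Both eigenvalues are positive, so H is positive definite: a local minimum.

local minimum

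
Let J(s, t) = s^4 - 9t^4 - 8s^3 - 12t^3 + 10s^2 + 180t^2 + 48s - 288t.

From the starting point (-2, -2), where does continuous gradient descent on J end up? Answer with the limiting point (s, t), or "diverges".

J is separable, so gradient descent decouples: s follows -∂J/∂s, t follows -∂J/∂t.
∂J/∂s = 4(s - 4)(s - 3)(s + 1); at s=-2 this is -120, so s increases.
∂J/∂t = -36(t - 2)(t - 1)(t + 4); at t=-2 this is -864, so t increases.
s converges to its nearest critical value -1 (a local min of the s-part); t converges to 1. The iterate converges to (-1, 1).

(-1, 1)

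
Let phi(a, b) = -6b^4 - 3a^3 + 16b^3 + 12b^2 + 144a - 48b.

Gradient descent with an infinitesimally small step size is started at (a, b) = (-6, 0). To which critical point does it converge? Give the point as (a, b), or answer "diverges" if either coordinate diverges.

phi is separable, so gradient descent decouples: a follows -∂phi/∂a, b follows -∂phi/∂b.
∂phi/∂a = -9(a - 4)(a + 4); at a=-6 this is -180, so a increases.
∂phi/∂b = -24(b - 2)(b - 1)(b + 1); at b=0 this is -48, so b increases.
a converges to its nearest critical value -4 (a local min of the a-part); b converges to 1. The iterate converges to (-4, 1).

(-4, 1)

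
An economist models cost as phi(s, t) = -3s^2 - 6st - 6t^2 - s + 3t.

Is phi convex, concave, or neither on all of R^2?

phi is quadratic, so its Hessian is the constant matrix H = [[-6, -6], [-6, -12]].
det(H) = 36, tr(H) = -18.
det(H) > 0 and tr(H) < 0, so H is negative definite everywhere: concave.

concave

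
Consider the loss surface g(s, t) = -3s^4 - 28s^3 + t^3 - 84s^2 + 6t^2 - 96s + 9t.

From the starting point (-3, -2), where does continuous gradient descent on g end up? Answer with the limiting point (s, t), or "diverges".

g is separable, so gradient descent decouples: s follows -∂g/∂s, t follows -∂g/∂t.
∂g/∂s = -12(s + 1)(s + 2)(s + 4); at s=-3 this is -24, so s increases.
∂g/∂t = 3(t + 1)(t + 3); at t=-2 this is -3, so t increases.
s converges to its nearest critical value -2 (a local min of the s-part); t converges to -1. The iterate converges to (-2, -1).

(-2, -1)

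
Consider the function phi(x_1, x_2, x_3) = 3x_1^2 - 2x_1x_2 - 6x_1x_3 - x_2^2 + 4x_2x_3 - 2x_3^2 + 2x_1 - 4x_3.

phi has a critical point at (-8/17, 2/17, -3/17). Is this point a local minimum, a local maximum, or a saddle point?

The Hessian is constant: H = [[6, -2, -6], [-2, -2, 4], [-6, 4, -4]].
Leading principal minors: Δ₁ = 6, Δ₂ = -16, Δ₃ = 136.
The minors fit neither the all-positive nor the alternating-sign pattern, so H is indefinite: a saddle point.

saddle point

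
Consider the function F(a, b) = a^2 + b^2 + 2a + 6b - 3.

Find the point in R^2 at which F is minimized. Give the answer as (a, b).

F(a,b) separates as P(a) + Q(b) − 3, so its minimum is min P + min Q − 3.
P'(a) = 2a + 2 vanishes at a ∈ {-1}; Q'(b) = 2b + 6 vanishes at b ∈ {-3}.
Local minima of P (where P''>0): P(-1)=-1. Local minima of Q: Q(-3)=-9.
So the global minimum of F is P(-1) + Q(-3) − 3 = -1 − 9 − 3 = -13, attained at (-1, -3).

(-1, -3)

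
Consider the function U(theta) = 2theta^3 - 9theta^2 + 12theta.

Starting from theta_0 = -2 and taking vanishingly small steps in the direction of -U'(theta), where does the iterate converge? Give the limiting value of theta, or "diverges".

U'(theta) = 6(theta - 2)(theta - 1), so U'(-2) = 72.
Gradient descent moves in the -U' direction, i.e. theta is decreasing.
There is no critical point below theta=-2, and U' keeps the same sign, so the iterate runs off to −∞.

diverges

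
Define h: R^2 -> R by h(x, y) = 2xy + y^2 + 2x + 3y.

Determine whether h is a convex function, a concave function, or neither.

neither

h is quadratic, so its Hessian is the constant matrix H = [[0, 2], [2, 2]].
det(H) = -4, tr(H) = 2.
det(H) < 0, so H is indefinite: neither convex nor concave.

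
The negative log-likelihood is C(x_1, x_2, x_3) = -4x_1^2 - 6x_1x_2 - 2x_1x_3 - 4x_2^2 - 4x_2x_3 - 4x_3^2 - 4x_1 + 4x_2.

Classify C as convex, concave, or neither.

C is quadratic, so its Hessian is the constant matrix H = [[-8, -6, -2], [-6, -8, -4], [-2, -4, -8]].
Leading principal minors: -8, 28, -160.
Signs alternate −, +, − ⇒ H ≺ 0 ⇒ concave.

concave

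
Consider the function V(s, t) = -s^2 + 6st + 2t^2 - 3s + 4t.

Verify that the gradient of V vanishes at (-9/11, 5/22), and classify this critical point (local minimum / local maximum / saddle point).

saddle point

∇V = (-2s + 6t - 3, 6s + 4t + 4); substituting (-9/11, 5/22) gives ∇V = (0, 0), so (-9/11, 5/22) is indeed a critical point.
The Hessian of V is constant: H = [[-2, 6], [6, 4]].
det(H) = (-2)·4 − 6² = -44.
Since det(H) < 0, H is indefinite and the critical point is a saddle point.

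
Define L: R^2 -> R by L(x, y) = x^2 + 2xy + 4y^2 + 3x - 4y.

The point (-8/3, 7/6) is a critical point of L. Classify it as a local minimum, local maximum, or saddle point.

local minimum

The Hessian of L is constant: H = [[2, 2], [2, 8]].
det(H) = 2·8 − 2² = 12.
det(H) > 0 and tr(H) = 10 > 0, so H is positive definite and the point is a local minimum.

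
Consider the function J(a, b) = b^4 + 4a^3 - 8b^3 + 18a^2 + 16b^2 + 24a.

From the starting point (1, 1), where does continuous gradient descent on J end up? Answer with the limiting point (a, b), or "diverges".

(-1, 0)

J is separable, so gradient descent decouples: a follows -∂J/∂a, b follows -∂J/∂b.
∂J/∂a = 12(a + 1)(a + 2); at a=1 this is 72, so a decreases.
∂J/∂b = 4b(b - 4)(b - 2); at b=1 this is 12, so b decreases.
a converges to its nearest critical value -1 (a local min of the a-part); b converges to 0. The iterate converges to (-1, 0).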